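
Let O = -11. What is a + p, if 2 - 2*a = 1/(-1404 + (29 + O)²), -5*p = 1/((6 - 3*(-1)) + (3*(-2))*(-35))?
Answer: 157609/157680 ≈ 0.99955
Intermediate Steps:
p = -1/1095 (p = -1/(5*((6 - 3*(-1)) + (3*(-2))*(-35))) = -1/(5*((6 + 3) - 6*(-35))) = -1/(5*(9 + 210)) = -⅕/219 = -⅕*1/219 = -1/1095 ≈ -0.00091324)
a = 2161/2160 (a = 1 - 1/(2*(-1404 + (29 - 11)²)) = 1 - 1/(2*(-1404 + 18²)) = 1 - 1/(2*(-1404 + 324)) = 1 - ½/(-1080) = 1 - ½*(-1/1080) = 1 + 1/2160 = 2161/2160 ≈ 1.0005)
a + p = 2161/2160 - 1/1095 = 157609/157680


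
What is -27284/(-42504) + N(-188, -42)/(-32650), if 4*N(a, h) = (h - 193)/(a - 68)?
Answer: 22804808849/35526543360 ≈ 0.64191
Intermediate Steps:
N(a, h) = (-193 + h)/(4*(-68 + a)) (N(a, h) = ((h - 193)/(a - 68))/4 = ((-193 + h)/(-68 + a))/4 = (-193 + h)/(4*(-68 + a)))
-27284/(-42504) + N(-188, -42)/(-32650) = -27284/(-42504) + ((-193 - 42)/(4*(-68 - 188)))/(-32650) = -27284*(-1/42504) + ((¼)*(-235)/(-256))*(-1/32650) = 6821/10626 + ((¼)*(-1/256)*(-235))*(-1/32650) = 6821/10626 + (235/1024)*(-1/32650) = 6821/10626 - 47/6686720 = 22804808849/35526543360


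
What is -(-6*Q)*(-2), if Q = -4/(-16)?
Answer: -3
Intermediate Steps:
Q = ¼ (Q = -4*(-1/16) = ¼ ≈ 0.25000)
-(-6*Q)*(-2) = -(-6*¼)*(-2) = -(-3)*(-2)/2 = -1*3 = -3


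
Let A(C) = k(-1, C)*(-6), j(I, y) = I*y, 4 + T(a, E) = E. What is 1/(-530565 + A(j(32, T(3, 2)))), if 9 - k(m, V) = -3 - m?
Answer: -1/530631 ≈ -1.8845e-6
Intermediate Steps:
k(m, V) = 12 + m (k(m, V) = 9 - (-3 - m) = 9 + (3 + m) = 12 + m)
T(a, E) = -4 + E
A(C) = -66 (A(C) = (12 - 1)*(-6) = 11*(-6) = -66)
1/(-530565 + A(j(32, T(3, 2)))) = 1/(-530565 - 66) = 1/(-530631) = -1/530631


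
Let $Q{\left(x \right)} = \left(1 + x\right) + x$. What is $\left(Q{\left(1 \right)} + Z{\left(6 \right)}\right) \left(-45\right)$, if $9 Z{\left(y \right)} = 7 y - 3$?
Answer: $-330$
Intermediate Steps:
$Z{\left(y \right)} = - \frac{1}{3} + \frac{7 y}{9}$ ($Z{\left(y \right)} = \frac{7 y - 3}{9} = \frac{-3 + 7 y}{9} = - \frac{1}{3} + \frac{7 y}{9}$)
$Q{\left(x \right)} = 1 + 2 x$
$\left(Q{\left(1 \right)} + Z{\left(6 \right)}\right) \left(-45\right) = \left(\left(1 + 2 \cdot 1\right) + \left(- \frac{1}{3} + \frac{7}{9} \cdot 6\right)\right) \left(-45\right) = \left(\left(1 + 2\right) + \left(- \frac{1}{3} + \frac{14}{3}\right)\right) \left(-45\right) = \left(3 + \frac{13}{3}\right) \left(-45\right) = \frac{22}{3} \left(-45\right) = -330$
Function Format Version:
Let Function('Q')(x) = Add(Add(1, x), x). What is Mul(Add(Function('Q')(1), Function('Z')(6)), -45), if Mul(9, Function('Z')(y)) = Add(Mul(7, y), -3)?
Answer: -330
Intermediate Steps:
Function('Z')(y) = Add(Rational(-1, 3), Mul(Rational(7, 9), y)) (Function('Z')(y) = Mul(Rational(1, 9), Add(Mul(7, y), -3)) = Mul(Rational(1, 9), Add(-3, Mul(7, y))) = Add(Rational(-1, 3), Mul(Rational(7, 9), y)))
Function('Q')(x) = Add(1, Mul(2, x))
Mul(Add(Function('Q')(1), Function('Z')(6)), -45) = Mul(Add(Add(1, Mul(2, 1)), Add(Rational(-1, 3), Mul(Rational(7, 9), 6))), -45) = Mul(Add(Add(1, 2), Add(Rational(-1, 3), Rational(14, 3))), -45) = Mul(Add(3, Rational(13, 3)), -45) = Mul(Rational(22, 3), -45) = -330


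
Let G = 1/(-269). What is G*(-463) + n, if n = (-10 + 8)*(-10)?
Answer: 5843/269 ≈ 21.721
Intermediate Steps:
n = 20 (n = -2*(-10) = 20)
G = -1/269 ≈ -0.0037175
G*(-463) + n = -1/269*(-463) + 20 = 463/269 + 20 = 5843/269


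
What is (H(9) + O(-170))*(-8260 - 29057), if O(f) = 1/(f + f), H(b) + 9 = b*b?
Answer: -913482843/340 ≈ -2.6867e+6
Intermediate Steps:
H(b) = -9 + b**2 (H(b) = -9 + b*b = -9 + b**2)
O(f) = 1/(2*f)
(H(9) + O(-170))*(-8260 - 29057) = ((-9 + 9**2) + (1/2)/(-170))*(-8260 - 29057) = ((-9 + 81) + (1/2)*(-1/170))*(-37317) = (72 - 1/340)*(-37317) = (24479/340)*(-37317) = -913482843/340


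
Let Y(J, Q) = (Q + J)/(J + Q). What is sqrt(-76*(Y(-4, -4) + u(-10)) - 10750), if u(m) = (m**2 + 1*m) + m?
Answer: I*sqrt(16906) ≈ 130.02*I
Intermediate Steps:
Y(J, Q) = 1 (Y(J, Q) = (J + Q)/(J + Q) = 1)
u(m) = m**2 + 2*m (u(m) = (m**2 + m) + m = (m + m**2) + m = m**2 + 2*m)
sqrt(-76*(Y(-4, -4) + u(-10)) - 10750) = sqrt(-76*(1 - 10*(2 - 10)) - 10750) = sqrt(-76*(1 - 10*(-8)) - 10750) = sqrt(-76*(1 + 80) - 10750) = sqrt(-76*81 - 10750) = sqrt(-6156 - 10750) = sqrt(-16906) = I*sqrt(16906)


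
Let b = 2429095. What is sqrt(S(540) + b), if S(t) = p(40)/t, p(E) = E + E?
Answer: 7*sqrt(4015443)/9 ≈ 1558.6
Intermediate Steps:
p(E) = 2*E
S(t) = 80/t (S(t) = (2*40)/t = 80/t)
sqrt(S(540) + b) = sqrt(80/540 + 2429095) = sqrt(80*(1/540) + 2429095) = sqrt(4/27 + 2429095) = sqrt(65585569/27) = 7*sqrt(4015443)/9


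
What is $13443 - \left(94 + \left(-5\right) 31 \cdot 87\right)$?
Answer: $26834$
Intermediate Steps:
$13443 - \left(94 + \left(-5\right) 31 \cdot 87\right) = 13443 - \left(94 - 13485\right) = 13443 - -13391 = 13443 + 13391 = 26834$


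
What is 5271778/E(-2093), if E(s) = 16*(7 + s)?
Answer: -2635889/16688 ≈ -157.95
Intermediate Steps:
E(s) = 112 + 16*s
5271778/E(-2093) = 5271778/(112 + 16*(-2093)) = 5271778/(112 - 33488) = 5271778/(-33376) = 5271778*(-1/33376) = -2635889/16688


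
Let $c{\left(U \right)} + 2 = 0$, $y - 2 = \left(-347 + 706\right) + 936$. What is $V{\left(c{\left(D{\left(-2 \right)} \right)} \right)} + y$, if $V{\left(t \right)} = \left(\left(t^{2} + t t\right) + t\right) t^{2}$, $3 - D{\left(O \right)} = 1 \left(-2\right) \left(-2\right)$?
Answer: $1321$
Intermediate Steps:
$D{\left(O \right)} = -1$ ($D{\left(O \right)} = 3 - 1 \left(-2\right) \left(-2\right) = 3 - \left(-2\right) \left(-2\right) = 3 - 4 = -1$)
$y = 1297$ ($y = 2 + \left(\left(-347 + 706\right) + 936\right) = 2 + \left(359 + 936\right) = 2 + 1295 = 1297$)
$c{\left(U \right)} = -2$ ($c{\left(U \right)} = -2 + 0 = -2$)
$V{\left(t \right)} = t^{2} \left(t + 2 t^{2}\right)$ ($V{\left(t \right)} = \left(\left(t^{2} + t^{2}\right) + t\right) t^{2} = \left(2 t^{2} + t\right) t^{2} = \left(t + 2 t^{2}\right) t^{2} = t^{2} \left(t + 2 t^{2}\right)$)
$V{\left(c{\left(D{\left(-2 \right)} \right)} \right)} + y = \left(-2\right)^{3} \left(1 + 2 \left(-2\right)\right) + 1297 = - 8 \left(1 - 4\right) + 1297 = \left(-8\right) \left(-3\right) + 1297 = 24 + 1297 = 1321$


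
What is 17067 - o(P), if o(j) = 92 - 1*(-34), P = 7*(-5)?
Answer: 16941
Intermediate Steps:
P = -35
o(j) = 126 (o(j) = 92 + 34 = 126)
17067 - o(P) = 17067 - 1*126 = 17067 - 126 = 16941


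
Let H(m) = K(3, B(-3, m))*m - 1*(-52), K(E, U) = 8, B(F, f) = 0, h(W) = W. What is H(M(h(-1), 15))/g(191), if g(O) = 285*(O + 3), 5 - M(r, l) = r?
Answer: 10/5529 ≈ 0.0018086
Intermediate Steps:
M(r, l) = 5 - r
g(O) = 855 + 285*O (g(O) = 285*(3 + O) = 855 + 285*O)
H(m) = 52 + 8*m (H(m) = 8*m - 1*(-52) = 8*m + 52 = 52 + 8*m)
H(M(h(-1), 15))/g(191) = (52 + 8*(5 - 1*(-1)))/(855 + 285*191) = (52 + 8*(5 + 1))/(855 + 54435) = (52 + 8*6)/55290 = (52 + 48)*(1/55290) = 100*(1/55290) = 10/5529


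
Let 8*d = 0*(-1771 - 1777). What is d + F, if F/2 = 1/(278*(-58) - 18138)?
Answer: -1/17131 ≈ -5.8374e-5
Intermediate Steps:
d = 0 (d = (0*(-1771 - 1777))/8 = (0*(-3548))/8 = (1/8)*0 = 0)
F = -1/17131 (F = 2/(278*(-58) - 18138) = 2/(-16124 - 18138) = 2/(-34262) = 2*(-1/34262) = -1/17131 ≈ -5.8374e-5)
d + F = 0 - 1/17131 = -1/17131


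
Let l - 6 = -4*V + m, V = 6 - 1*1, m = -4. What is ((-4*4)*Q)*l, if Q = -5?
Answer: -1440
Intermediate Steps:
V = 5 (V = 6 - 1 = 5)
l = -18 (l = 6 + (-4*5 - 4) = 6 + (-20 - 4) = 6 - 24 = -18)
((-4*4)*Q)*l = (-4*4*(-5))*(-18) = -16*(-5)*(-18) = 80*(-18) = -1440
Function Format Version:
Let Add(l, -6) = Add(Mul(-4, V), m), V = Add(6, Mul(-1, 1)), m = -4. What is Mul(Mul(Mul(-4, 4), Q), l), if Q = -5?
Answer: -1440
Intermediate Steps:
V = 5 (V = Add(6, -1) = 5)
l = -18 (l = Add(6, Add(Mul(-4, 5), -4)) = Add(6, Add(-20, -4)) = Add(6, -24) = -18)
Mul(Mul(Mul(-4, 4), Q), l) = Mul(Mul(Mul(-4, 4), -5), -18) = Mul(Mul(-16, -5), -18) = Mul(80, -18) = -1440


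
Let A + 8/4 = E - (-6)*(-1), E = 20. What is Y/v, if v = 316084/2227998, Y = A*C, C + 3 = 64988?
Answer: 434359350090/79021 ≈ 5.4968e+6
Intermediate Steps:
C = 64985 (C = -3 + 64988 = 64985)
A = 12 (A = -2 + (20 - (-6)*(-1)) = -2 + (20 - 1*6) = -2 + (20 - 6) = -2 + 14 = 12)
Y = 779820 (Y = 12*64985 = 779820)
v = 158042/1113999 (v = 316084*(1/2227998) = 158042/1113999 ≈ 0.14187)
Y/v = 779820/(158042/1113999) = 779820*(1113999/158042) = 434359350090/79021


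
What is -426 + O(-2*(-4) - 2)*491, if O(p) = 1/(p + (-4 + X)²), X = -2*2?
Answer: -29329/70 ≈ -418.99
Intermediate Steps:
X = -4
O(p) = 1/(64 + p) (O(p) = 1/(p + (-4 - 4)²) = 1/(p + (-8)²) = 1/(p + 64) = 1/(64 + p))
-426 + O(-2*(-4) - 2)*491 = -426 + 491/(64 + (-2*(-4) - 2)) = -426 + 491/(64 + (8 - 2)) = -426 + 491/(64 + 6) = -426 + 491/70 = -29329/70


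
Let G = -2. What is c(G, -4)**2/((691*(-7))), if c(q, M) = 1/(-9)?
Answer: -1/391797 ≈ -2.5523e-6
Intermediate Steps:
c(q, M) = -1/9
c(G, -4)**2/((691*(-7))) = (-1/9)**2/((691*(-7))) = (1/81)/(-4837) = (1/81)*(-1/4837) = -1/391797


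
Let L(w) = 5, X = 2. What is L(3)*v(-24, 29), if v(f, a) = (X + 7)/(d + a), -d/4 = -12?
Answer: 45/77 ≈ 0.58442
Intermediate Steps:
d = 48 (d = -4*(-12) = 48)
v(f, a) = 9/(48 + a) (v(f, a) = (2 + 7)/(48 + a) = 9/(48 + a))
L(3)*v(-24, 29) = 5*(9/(48 + 29)) = 5*(9/77) = 45/77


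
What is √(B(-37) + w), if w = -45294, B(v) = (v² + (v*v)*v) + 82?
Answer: 4*I*√5906 ≈ 307.4*I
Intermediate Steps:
B(v) = 82 + v² + v³ (B(v) = (v² + v²*v) + 82 = (v² + v³) + 82 = 82 + v² + v³)
√(B(-37) + w) = √((82 + (-37)² + (-37)³) - 45294) = √((82 + 1369 - 50653) - 45294) = √(-49202 - 45294) = √(-94496) = 4*I*√5906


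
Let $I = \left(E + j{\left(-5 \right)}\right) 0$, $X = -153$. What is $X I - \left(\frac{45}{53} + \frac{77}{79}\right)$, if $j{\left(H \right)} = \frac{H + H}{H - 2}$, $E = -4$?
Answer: $- \frac{7636}{4187} \approx -1.8237$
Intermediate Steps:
$j{\left(H \right)} = \frac{2 H}{-2 + H}$
$I = 0$ ($I = \left(-4 + 2 \left(-5\right) \frac{1}{-2 - 5}\right) 0 = \left(-4 + 2 \left(-5\right) \frac{1}{-7}\right) 0 = \left(-4 + 2 \left(-5\right) \left(- \frac{1}{7}\right)\right) 0 = \left(-4 + \frac{10}{7}\right) 0 = \left(- \frac{18}{7}\right) 0 = 0$)
$X I - \left(\frac{45}{53} + \frac{77}{79}\right) = \left(-153\right) 0 - \left(\frac{45}{53} + \frac{77}{79}\right) = 0 - \frac{7636}{4187} = - \frac{7636}{4187}$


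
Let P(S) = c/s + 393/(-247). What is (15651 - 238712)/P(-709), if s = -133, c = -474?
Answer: -385672469/3411 ≈ -1.1307e+5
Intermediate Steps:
P(S) = 3411/1729 (P(S) = -474/(-133) + 393/(-247) = -474*(-1/133) + 393*(-1/247) = 474/133 - 393/247 = 3411/1729)
(15651 - 238712)/P(-709) = (15651 - 238712)/(3411/1729) = -223061*1729/3411 = -385672469/3411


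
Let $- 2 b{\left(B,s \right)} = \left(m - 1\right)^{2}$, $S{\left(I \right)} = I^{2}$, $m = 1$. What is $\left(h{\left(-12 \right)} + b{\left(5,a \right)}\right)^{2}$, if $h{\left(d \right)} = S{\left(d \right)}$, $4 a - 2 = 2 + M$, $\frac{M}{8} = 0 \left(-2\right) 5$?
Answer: $20736$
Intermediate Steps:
$M = 0$ ($M = 8 \cdot 0 \left(-2\right) 5 = 8 \cdot 0 \cdot 5 = 8 \cdot 0 = 0$)
$a = 1$ ($a = \frac{1}{2} + \frac{2 + 0}{4} = \frac{1}{2} + \frac{1}{4} \cdot 2 = \frac{1}{2} + \frac{1}{2} = 1$)
$h{\left(d \right)} = d^{2}$
$b{\left(B,s \right)} = 0$ ($b{\left(B,s \right)} = - \frac{\left(1 - 1\right)^{2}}{2} = - \frac{0^{2}}{2} = \left(- \frac{1}{2}\right) 0 = 0$)
$\left(h{\left(-12 \right)} + b{\left(5,a \right)}\right)^{2} = \left(\left(-12\right)^{2} + 0\right)^{2} = \left(144 + 0\right)^{2} = 144^{2} = 20736$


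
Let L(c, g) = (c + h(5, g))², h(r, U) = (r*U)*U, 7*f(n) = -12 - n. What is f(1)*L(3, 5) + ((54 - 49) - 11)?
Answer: -213034/7 ≈ -30433.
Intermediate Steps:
f(n) = -12/7 - n/7 (f(n) = (-12 - n)/7 = -12/7 - n/7)
h(r, U) = r*U² (h(r, U) = (U*r)*U = r*U²)
L(c, g) = (c + 5*g²)²
f(1)*L(3, 5) + ((54 - 49) - 11) = (-12/7 - ⅐*1)*(3 + 5*5²)² + ((54 - 49) - 11) = (-12/7 - ⅐)*(3 + 5*25)² + (5 - 11) = -13*(3 + 125)²/7 - 6 = -13/7*128² - 6 = -13/7*16384 - 6 = -212992/7 - 6 = -213034/7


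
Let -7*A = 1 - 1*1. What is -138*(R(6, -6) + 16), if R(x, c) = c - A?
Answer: -1380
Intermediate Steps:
A = 0 (A = -(1 - 1*1)/7 = -(1 - 1)/7 = -⅐*0 = 0)
R(x, c) = c (R(x, c) = c - 1*0 = c + 0 = c)
-138*(R(6, -6) + 16) = -138*(-6 + 16) = -138*10 = -1380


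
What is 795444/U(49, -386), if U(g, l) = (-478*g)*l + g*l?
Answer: 132574/1503663 ≈ 0.088167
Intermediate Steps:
U(g, l) = -477*g*l (U(g, l) = -478*g*l + g*l = -477*g*l)
795444/U(49, -386) = 795444/((-477*49*(-386))) = 795444/9021978 = 795444*(1/9021978) = 132574/1503663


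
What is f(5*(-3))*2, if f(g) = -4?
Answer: -8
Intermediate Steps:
f(5*(-3))*2 = -4*2 = -8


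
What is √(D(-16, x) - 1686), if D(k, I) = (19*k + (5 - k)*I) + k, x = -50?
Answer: 4*I*√191 ≈ 55.281*I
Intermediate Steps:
D(k, I) = 20*k + I*(5 - k) (D(k, I) = (19*k + I*(5 - k)) + k = 20*k + I*(5 - k))
√(D(-16, x) - 1686) = √((5*(-50) + 20*(-16) - 1*(-50)*(-16)) - 1686) = √((-250 - 320 - 800) - 1686) = √(-1370 - 1686) = √(-3056) = 4*I*√191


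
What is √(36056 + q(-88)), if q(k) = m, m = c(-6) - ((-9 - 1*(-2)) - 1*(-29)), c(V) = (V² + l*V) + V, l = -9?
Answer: √36118 ≈ 190.05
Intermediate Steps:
c(V) = V² - 8*V (c(V) = (V² - 9*V) + V = V² - 8*V)
m = 62 (m = -6*(-8 - 6) - ((-9 - 1*(-2)) - 1*(-29)) = -6*(-14) - ((-9 + 2) + 29) = 84 - (-7 + 29) = 84 - 1*22 = 84 - 22 = 62)
q(k) = 62
√(36056 + q(-88)) = √(36056 + 62) = √36118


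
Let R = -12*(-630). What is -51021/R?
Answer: -5669/840 ≈ -6.7488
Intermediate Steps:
R = 7560
-51021/R = -51021/7560 = -51021*1/7560 = -5669/840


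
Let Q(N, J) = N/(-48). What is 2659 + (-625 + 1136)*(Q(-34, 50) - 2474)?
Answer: -30268633/24 ≈ -1.2612e+6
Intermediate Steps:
Q(N, J) = -N/48 (Q(N, J) = N*(-1/48) = -N/48)
2659 + (-625 + 1136)*(Q(-34, 50) - 2474) = 2659 + (-625 + 1136)*(-1/48*(-34) - 2474) = 2659 + 511*(17/24 - 2474) = 2659 + 511*(-59359/24) = 2659 - 30332449/24 = -30268633/24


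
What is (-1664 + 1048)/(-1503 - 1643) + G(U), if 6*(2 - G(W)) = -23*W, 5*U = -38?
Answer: -57781/2145 ≈ -26.938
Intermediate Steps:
U = -38/5 (U = (⅕)*(-38) = -38/5 ≈ -7.6000)
G(W) = 2 + 23*W/6 (G(W) = 2 - (-23)*W/6 = 2 + 23*W/6)
(-1664 + 1048)/(-1503 - 1643) + G(U) = (-1664 + 1048)/(-1503 - 1643) + (2 + (23/6)*(-38/5)) = -616/(-3146) + (2 - 437/15) = -616*(-1/3146) - 407/15 = 28/143 - 407/15 = -57781/2145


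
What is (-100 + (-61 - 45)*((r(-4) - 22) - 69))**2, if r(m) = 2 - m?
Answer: 79388100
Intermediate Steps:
(-100 + (-61 - 45)*((r(-4) - 22) - 69))**2 = (-100 + (-61 - 45)*(((2 - 1*(-4)) - 22) - 69))**2 = (-100 - 106*(((2 + 4) - 22) - 69))**2 = (-100 - 106*((6 - 22) - 69))**2 = (-100 - 106*(-16 - 69))**2 = (-100 - 106*(-85))**2 = (-100 + 9010)**2 = 8910**2 = 79388100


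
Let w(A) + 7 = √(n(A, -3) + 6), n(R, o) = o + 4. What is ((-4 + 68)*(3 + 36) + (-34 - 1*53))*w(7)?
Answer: -16863 + 2409*√7 ≈ -10489.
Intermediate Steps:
n(R, o) = 4 + o
w(A) = -7 + √7 (w(A) = -7 + √((4 - 3) + 6) = -7 + √(1 + 6) = -7 + √7)
((-4 + 68)*(3 + 36) + (-34 - 1*53))*w(7) = ((-4 + 68)*(3 + 36) + (-34 - 1*53))*(-7 + √7) = (64*39 + (-34 - 53))*(-7 + √7) = (2496 - 87)*(-7 + √7) = 2409*(-7 + √7) = -16863 + 2409*√7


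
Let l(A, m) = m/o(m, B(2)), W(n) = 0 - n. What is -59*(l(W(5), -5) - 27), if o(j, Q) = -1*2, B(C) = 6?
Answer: 2891/2 ≈ 1445.5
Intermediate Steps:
W(n) = -n
o(j, Q) = -2
l(A, m) = -m/2 (l(A, m) = m/(-2) = m*(-½) = -m/2)
-59*(l(W(5), -5) - 27) = -59*(-½*(-5) - 27) = -59*(5/2 - 27) = -59*(-49/2) = 2891/2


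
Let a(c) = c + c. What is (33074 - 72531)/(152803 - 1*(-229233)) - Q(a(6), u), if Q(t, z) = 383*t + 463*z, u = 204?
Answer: -37839941185/382036 ≈ -99048.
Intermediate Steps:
a(c) = 2*c
(33074 - 72531)/(152803 - 1*(-229233)) - Q(a(6), u) = (33074 - 72531)/(152803 - 1*(-229233)) - (383*(2*6) + 463*204) = -39457/(152803 + 229233) - (383*12 + 94452) = -39457/382036 - (4596 + 94452) = -39457*1/382036 - 1*99048 = -39457/382036 - 99048 = -37839941185/382036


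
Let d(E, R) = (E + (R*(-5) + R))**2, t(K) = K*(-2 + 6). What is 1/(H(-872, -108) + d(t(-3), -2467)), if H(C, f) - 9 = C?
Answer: 1/97139873 ≈ 1.0294e-8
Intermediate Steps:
H(C, f) = 9 + C
t(K) = 4*K (t(K) = K*4 = 4*K)
d(E, R) = (E - 4*R)**2 (d(E, R) = (E + (-5*R + R))**2 = (E - 4*R)**2)
1/(H(-872, -108) + d(t(-3), -2467)) = 1/((9 - 872) + (4*(-3) - 4*(-2467))**2) = 1/(-863 + (-12 + 9868)**2) = 1/(-863 + 9856**2) = 1/(-863 + 97140736) = 1/97139873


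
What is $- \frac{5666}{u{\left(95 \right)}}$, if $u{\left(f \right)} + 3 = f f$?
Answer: $- \frac{2833}{4511} \approx -0.62802$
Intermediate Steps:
$u{\left(f \right)} = -3 + f^{2}$ ($u{\left(f \right)} = -3 + f f = -3 + f^{2}$)
$- \frac{5666}{u{\left(95 \right)}} = - \frac{5666}{-3 + 95^{2}} = - \frac{5666}{-3 + 9025} = - \frac{5666}{9022} = \left(-5666\right) \frac{1}{9022} = - \frac{2833}{4511}$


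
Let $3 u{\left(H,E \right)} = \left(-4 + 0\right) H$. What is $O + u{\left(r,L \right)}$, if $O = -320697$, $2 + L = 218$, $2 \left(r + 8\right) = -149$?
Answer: $-320587$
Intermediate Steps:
$r = - \frac{165}{2}$ ($r = -8 + \frac{1}{2} \left(-149\right) = -8 - \frac{149}{2} = - \frac{165}{2} \approx -82.5$)
$L = 216$ ($L = -2 + 218 = 216$)
$u{\left(H,E \right)} = - \frac{4 H}{3}$ ($u{\left(H,E \right)} = \frac{\left(-4 + 0\right) H}{3} = \frac{\left(-4\right) H}{3} = - \frac{4 H}{3}$)
$O + u{\left(r,L \right)} = -320697 - -110 = -320697 + 110 = -320587$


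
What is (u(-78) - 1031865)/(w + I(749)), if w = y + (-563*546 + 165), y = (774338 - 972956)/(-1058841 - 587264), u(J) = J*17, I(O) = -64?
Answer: 1700740871055/505842929567 ≈ 3.3622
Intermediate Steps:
u(J) = 17*J
y = 198618/1646105 (y = -198618/(-1646105) = -198618*(-1/1646105) = 198618/1646105 ≈ 0.12066)
w = -505737578847/1646105 (w = 198618/1646105 + (-563*546 + 165) = 198618/1646105 + (-307398 + 165) = 198618/1646105 - 307233 = -505737578847/1646105 ≈ -3.0723e+5)
(u(-78) - 1031865)/(w + I(749)) = (17*(-78) - 1031865)/(-505737578847/1646105 - 64) = (-1326 - 1031865)/(-505842929567/1646105) = -1033191*(-1646105/505842929567) = 1700740871055/505842929567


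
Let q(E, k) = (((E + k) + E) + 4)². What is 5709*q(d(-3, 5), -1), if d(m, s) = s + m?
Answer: 279741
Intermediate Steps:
d(m, s) = m + s
q(E, k) = (4 + k + 2*E)² (q(E, k) = ((k + 2*E) + 4)² = (4 + k + 2*E)²)
5709*q(d(-3, 5), -1) = 5709*(4 - 1 + 2*(-3 + 5))² = 5709*(4 - 1 + 2*2)² = 5709*(4 - 1 + 4)² = 5709*7² = 5709*49 = 279741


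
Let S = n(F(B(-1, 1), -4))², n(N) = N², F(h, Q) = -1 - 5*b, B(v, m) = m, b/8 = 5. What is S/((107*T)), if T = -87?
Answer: -544080267/3103 ≈ -1.7534e+5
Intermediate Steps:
b = 40 (b = 8*5 = 40)
F(h, Q) = -201 (F(h, Q) = -1 - 5*40 = -1 - 200 = -201)
S = 1632240801 (S = ((-201)²)² = 40401² = 1632240801)
S/((107*T)) = 1632240801/((107*(-87))) = 1632240801/(-9309) = 1632240801*(-1/9309) = -544080267/3103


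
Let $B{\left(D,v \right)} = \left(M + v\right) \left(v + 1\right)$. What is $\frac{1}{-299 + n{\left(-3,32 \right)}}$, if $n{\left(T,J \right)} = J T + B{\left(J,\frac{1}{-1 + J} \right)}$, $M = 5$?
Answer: $- \frac{961}{374603} \approx -0.0025654$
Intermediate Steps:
$B{\left(D,v \right)} = \left(1 + v\right) \left(5 + v\right)$ ($B{\left(D,v \right)} = \left(5 + v\right) \left(v + 1\right) = \left(5 + v\right) \left(1 + v\right) = \left(1 + v\right) \left(5 + v\right)$)
$n{\left(T,J \right)} = 5 + \frac{1}{\left(-1 + J\right)^{2}} + \frac{6}{-1 + J} + J T$ ($n{\left(T,J \right)} = J T + \left(5 + \left(\frac{1}{-1 + J}\right)^{2} + \frac{6}{-1 + J}\right) = J T + \left(5 + \frac{1}{\left(-1 + J\right)^{2}} + \frac{6}{-1 + J}\right) = 5 + \frac{1}{\left(-1 + J\right)^{2}} + \frac{6}{-1 + J} + J T$)
$\frac{1}{-299 + n{\left(-3,32 \right)}} = \frac{1}{-299 + \left(5 - \frac{1}{\left(-1 + 32\right)^{3}} + \frac{6}{-1 + 32} + 32 \left(-3\right) + \frac{32}{\left(-1 + 32\right)^{3}}\right)} = \frac{1}{-299 + \left(5 - \frac{1}{29791} + \frac{6}{31} - 96 + \frac{32}{29791}\right)} = \frac{1}{-299 - \frac{87264}{961}} = \frac{1}{- \frac{374603}{961}} = - \frac{961}{374603}$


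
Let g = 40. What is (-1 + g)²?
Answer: 1521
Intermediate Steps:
(-1 + g)² = (-1 + 40)² = 39² = 1521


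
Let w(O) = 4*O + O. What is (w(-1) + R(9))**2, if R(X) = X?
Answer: 16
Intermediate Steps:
w(O) = 5*O
(w(-1) + R(9))**2 = (5*(-1) + 9)**2 = (-5 + 9)**2 = 4**2 = 16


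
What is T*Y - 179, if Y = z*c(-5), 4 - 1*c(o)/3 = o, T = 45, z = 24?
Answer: 28981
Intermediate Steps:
c(o) = 12 - 3*o
Y = 648 (Y = 24*(12 - 3*(-5)) = 24*(12 + 15) = 24*27 = 648)
T*Y - 179 = 45*648 - 179 = 29160 - 179 = 28981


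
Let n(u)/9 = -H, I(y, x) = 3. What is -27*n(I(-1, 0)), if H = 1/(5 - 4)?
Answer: 243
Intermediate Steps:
H = 1 (H = 1/1 = 1)
n(u) = -9 (n(u) = 9*(-1*1) = 9*(-1) = -9)
-27*n(I(-1, 0)) = -27*(-9) = 243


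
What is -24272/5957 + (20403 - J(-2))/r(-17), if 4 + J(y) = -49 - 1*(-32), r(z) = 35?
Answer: 466472/805 ≈ 579.47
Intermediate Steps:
J(y) = -21 (J(y) = -4 + (-49 - 1*(-32)) = -4 + (-49 + 32) = -4 - 17 = -21)
-24272/5957 + (20403 - J(-2))/r(-17) = -24272/5957 + (20403 - 1*(-21))/35 = -24272*1/5957 + (20403 + 21)*(1/35) = -656/161 + 20424*(1/35) = -656/161 + 20424/35 = 466472/805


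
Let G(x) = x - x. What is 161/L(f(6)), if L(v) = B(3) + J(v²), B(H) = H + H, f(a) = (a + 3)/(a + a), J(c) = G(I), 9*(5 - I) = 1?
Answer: 161/6 ≈ 26.833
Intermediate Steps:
I = 44/9 (I = 5 - ⅑*1 = 5 - ⅑ = 44/9 ≈ 4.8889)
G(x) = 0
J(c) = 0
f(a) = (3 + a)/(2*a) (f(a) = (3 + a)/((2*a)) = (3 + a)*(1/(2*a)) = (3 + a)/(2*a))
B(H) = 2*H
L(v) = 6 (L(v) = 2*3 + 0 = 6 + 0 = 6)
161/L(f(6)) = 161/6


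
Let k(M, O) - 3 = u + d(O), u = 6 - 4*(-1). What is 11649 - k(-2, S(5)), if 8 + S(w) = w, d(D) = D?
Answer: 11639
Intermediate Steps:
u = 10 (u = 6 + 4 = 10)
S(w) = -8 + w
k(M, O) = 13 + O (k(M, O) = 3 + (10 + O) = 13 + O)
11649 - k(-2, S(5)) = 11649 - (13 + (-8 + 5)) = 11649 - (13 - 3) = 11649 - 1*10 = 11649 - 10 = 11639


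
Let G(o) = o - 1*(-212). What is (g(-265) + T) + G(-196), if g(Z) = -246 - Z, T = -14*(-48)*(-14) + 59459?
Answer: 50086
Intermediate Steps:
G(o) = 212 + o (G(o) = o + 212 = 212 + o)
T = 50051 (T = 672*(-14) + 59459 = -9408 + 59459 = 50051)
(g(-265) + T) + G(-196) = ((-246 - 1*(-265)) + 50051) + (212 - 196) = ((-246 + 265) + 50051) + 16 = (19 + 50051) + 16 = 50070 + 16 = 50086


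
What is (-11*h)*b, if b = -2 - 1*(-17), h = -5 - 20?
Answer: 4125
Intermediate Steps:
h = -25
b = 15 (b = -2 + 17 = 15)
(-11*h)*b = -11*(-25)*15 = 275*15 = 4125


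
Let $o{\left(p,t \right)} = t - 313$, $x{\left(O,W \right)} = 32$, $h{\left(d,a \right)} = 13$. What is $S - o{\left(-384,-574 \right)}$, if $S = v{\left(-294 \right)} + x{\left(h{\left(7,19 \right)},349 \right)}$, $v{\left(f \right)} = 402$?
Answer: $1321$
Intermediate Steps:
$o{\left(p,t \right)} = -313 + t$ ($o{\left(p,t \right)} = t - 313 = -313 + t$)
$S = 434$ ($S = 402 + 32 = 434$)
$S - o{\left(-384,-574 \right)} = 434 - \left(-313 - 574\right) = 434 - -887 = 434 + 887 = 1321$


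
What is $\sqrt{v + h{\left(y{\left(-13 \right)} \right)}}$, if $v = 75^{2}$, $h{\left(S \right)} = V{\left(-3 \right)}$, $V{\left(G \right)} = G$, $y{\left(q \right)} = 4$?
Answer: $\sqrt{5622} \approx 74.98$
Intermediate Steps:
$h{\left(S \right)} = -3$
$v = 5625$
$\sqrt{v + h{\left(y{\left(-13 \right)} \right)}} = \sqrt{5625 - 3} = \sqrt{5622}$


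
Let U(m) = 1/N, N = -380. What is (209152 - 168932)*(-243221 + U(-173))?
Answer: -185864625791/19 ≈ -9.7823e+9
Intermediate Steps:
U(m) = -1/380 (U(m) = 1/(-380) = -1/380)
(209152 - 168932)*(-243221 + U(-173)) = (209152 - 168932)*(-243221 - 1/380) = 40220*(-92423981/380) = -185864625791/19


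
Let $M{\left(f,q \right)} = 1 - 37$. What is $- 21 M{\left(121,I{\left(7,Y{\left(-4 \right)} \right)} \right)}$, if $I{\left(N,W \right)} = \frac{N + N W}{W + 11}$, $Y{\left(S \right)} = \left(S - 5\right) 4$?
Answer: $756$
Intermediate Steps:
$Y{\left(S \right)} = -20 + 4 S$ ($Y{\left(S \right)} = \left(-5 + S\right) 4 = -20 + 4 S$)
$I{\left(N,W \right)} = \frac{N + N W}{11 + W}$
$M{\left(f,q \right)} = -36$ ($M{\left(f,q \right)} = 1 - 37 = -36$)
$- 21 M{\left(121,I{\left(7,Y{\left(-4 \right)} \right)} \right)} = \left(-21\right) \left(-36\right) = 756$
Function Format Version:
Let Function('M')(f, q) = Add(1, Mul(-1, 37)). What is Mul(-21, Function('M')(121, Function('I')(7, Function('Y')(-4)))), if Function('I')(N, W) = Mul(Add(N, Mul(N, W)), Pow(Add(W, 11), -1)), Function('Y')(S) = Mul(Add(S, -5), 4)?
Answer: 756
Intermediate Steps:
Function('Y')(S) = Add(-20, Mul(4, S)) (Function('Y')(S) = Mul(Add(-5, S), 4) = Add(-20, Mul(4, S)))
Function('I')(N, W) = Mul(Pow(Add(11, W), -1), Add(N, Mul(N, W))) (Function('I')(N, W) = Mul(Add(N, Mul(N, W)), Pow(Add(11, W), -1)) = Mul(Pow(Add(11, W), -1), Add(N, Mul(N, W))))
Function('M')(f, q) = -36 (Function('M')(f, q) = Add(1, -37) = -36)
Mul(-21, Function('M')(121, Function('I')(7, Function('Y')(-4)))) = Mul(-21, -36) = 756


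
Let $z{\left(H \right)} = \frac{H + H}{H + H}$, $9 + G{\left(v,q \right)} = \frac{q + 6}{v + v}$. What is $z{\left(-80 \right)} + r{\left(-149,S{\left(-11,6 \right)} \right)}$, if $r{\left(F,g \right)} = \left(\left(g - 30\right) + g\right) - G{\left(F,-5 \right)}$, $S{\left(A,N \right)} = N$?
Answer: $- \frac{2383}{298} \approx -7.9966$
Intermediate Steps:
$G{\left(v,q \right)} = -9 + \frac{6 + q}{2 v}$ ($G{\left(v,q \right)} = -9 + \frac{q + 6}{v + v} = -9 + \frac{6 + q}{2 v}$)
$z{\left(H \right)} = 1$ ($z{\left(H \right)} = \frac{2 H}{2 H} = 2 H \frac{1}{2 H} = 1$)
$r{\left(F,g \right)} = -30 + 2 g - \frac{1 - 18 F}{2 F}$ ($r{\left(F,g \right)} = \left(\left(g - 30\right) + g\right) - \frac{6 - 5 - 18 F}{2 F} = \left(\left(-30 + g\right) + g\right) - \frac{1 - 18 F}{2 F} = \left(-30 + 2 g\right) - \frac{1 - 18 F}{2 F} = -30 + 2 g - \frac{1 - 18 F}{2 F}$)
$z{\left(-80 \right)} + r{\left(-149,S{\left(-11,6 \right)} \right)} = 1 - \left(9 - \frac{1}{298}\right) = 1 - \frac{2681}{298} = - \frac{2383}{298}$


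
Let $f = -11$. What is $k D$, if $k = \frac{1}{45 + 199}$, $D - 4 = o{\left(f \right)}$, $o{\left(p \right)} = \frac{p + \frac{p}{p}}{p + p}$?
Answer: $\frac{49}{2684} \approx 0.018256$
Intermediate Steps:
$o{\left(p \right)} = \frac{1 + p}{2 p}$ ($o{\left(p \right)} = \frac{p + 1}{2 p} = \left(1 + p\right) \frac{1}{2 p} = \frac{1 + p}{2 p}$)
$D = \frac{49}{11}$ ($D = 4 + \frac{1 - 11}{2 \left(-11\right)} = 4 + \frac{1}{2} \left(- \frac{1}{11}\right) \left(-10\right) = 4 + \frac{5}{11} = \frac{49}{11} \approx 4.4545$)
$k = \frac{1}{244} \approx 0.0040984$
$k D = \frac{1}{244} \cdot \frac{49}{11} = \frac{49}{2684}$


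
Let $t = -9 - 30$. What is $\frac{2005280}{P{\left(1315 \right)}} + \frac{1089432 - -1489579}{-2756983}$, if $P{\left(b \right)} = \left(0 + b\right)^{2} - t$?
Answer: $\frac{66795749521}{297971965657} \approx 0.22417$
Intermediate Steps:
$t = -39$ ($t = -9 - 30 = -39$)
$P{\left(b \right)} = 39 + b^{2}$ ($P{\left(b \right)} = \left(0 + b\right)^{2} - -39 = b^{2} + 39 = 39 + b^{2}$)
$\frac{2005280}{P{\left(1315 \right)}} + \frac{1089432 - -1489579}{-2756983} = \frac{2005280}{39 + 1315^{2}} + \frac{1089432 - -1489579}{-2756983} = \frac{2005280}{39 + 1729225} + \left(1089432 + 1489579\right) \left(- \frac{1}{2756983}\right) = \frac{2005280}{1729264} + 2579011 \left(- \frac{1}{2756983}\right) = 2005280 \cdot \frac{1}{1729264} - \frac{2579011}{2756983} = \frac{125330}{108079} - \frac{2579011}{2756983} = \frac{66795749521}{297971965657}$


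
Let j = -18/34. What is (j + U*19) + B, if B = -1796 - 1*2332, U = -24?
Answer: -77937/17 ≈ -4584.5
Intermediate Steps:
j = -9/17 (j = -18*1/34 = -9/17 ≈ -0.52941)
B = -4128 (B = -1796 - 2332 = -4128)
(j + U*19) + B = (-9/17 - 24*19) - 4128 = (-9/17 - 456) - 4128 = -7761/17 - 4128 = -77937/17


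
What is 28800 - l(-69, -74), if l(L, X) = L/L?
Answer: 28799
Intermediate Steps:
l(L, X) = 1
28800 - l(-69, -74) = 28800 - 1*1 = 28800 - 1 = 28799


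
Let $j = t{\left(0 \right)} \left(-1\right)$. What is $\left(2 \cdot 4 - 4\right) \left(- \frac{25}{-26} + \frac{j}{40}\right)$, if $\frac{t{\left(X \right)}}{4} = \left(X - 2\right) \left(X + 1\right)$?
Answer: $\frac{302}{65} \approx 4.6462$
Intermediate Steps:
$t{\left(X \right)} = 4 \left(1 + X\right) \left(-2 + X\right)$ ($t{\left(X \right)} = 4 \left(X - 2\right) \left(X + 1\right) = 4 \left(-2 + X\right) \left(1 + X\right) = 4 \left(1 + X\right) \left(-2 + X\right)$)
$j = 8$ ($j = \left(-8 - 0 + 4 \cdot 0^{2}\right) \left(-1\right) = \left(-8 + 0 + 4 \cdot 0\right) \left(-1\right) = \left(-8 + 0 + 0\right) \left(-1\right) = \left(-8\right) \left(-1\right) = 8$)
$\left(2 \cdot 4 - 4\right) \left(- \frac{25}{-26} + \frac{j}{40}\right) = \left(2 \cdot 4 - 4\right) \left(- \frac{25}{-26} + \frac{8}{40}\right) = \left(8 - 4\right) \left(\left(-25\right) \left(- \frac{1}{26}\right) + 8 \cdot \frac{1}{40}\right) = 4 \left(\frac{25}{26} + \frac{1}{5}\right) = 4 \cdot \frac{151}{130} = \frac{302}{65}$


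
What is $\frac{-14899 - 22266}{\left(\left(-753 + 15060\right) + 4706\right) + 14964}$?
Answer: $- \frac{37165}{33977} \approx -1.0938$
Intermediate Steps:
$\frac{-14899 - 22266}{\left(\left(-753 + 15060\right) + 4706\right) + 14964} = - \frac{37165}{\left(14307 + 4706\right) + 14964} = - \frac{37165}{19013 + 14964} = - \frac{37165}{33977}$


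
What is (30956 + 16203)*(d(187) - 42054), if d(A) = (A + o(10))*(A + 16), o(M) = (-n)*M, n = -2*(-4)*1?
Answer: -958883947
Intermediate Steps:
n = 8 (n = 8*1 = 8)
o(M) = -8*M (o(M) = (-1*8)*M = -8*M)
d(A) = (-80 + A)*(16 + A) (d(A) = (A - 8*10)*(A + 16) = (A - 80)*(16 + A) = (-80 + A)*(16 + A))
(30956 + 16203)*(d(187) - 42054) = (30956 + 16203)*((-1280 + 187² - 64*187) - 42054) = 47159*((-1280 + 34969 - 11968) - 42054) = 47159*(21721 - 42054) = 47159*(-20333) = -958883947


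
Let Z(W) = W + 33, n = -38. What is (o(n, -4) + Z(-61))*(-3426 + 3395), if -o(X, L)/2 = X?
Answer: -1488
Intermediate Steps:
o(X, L) = -2*X
Z(W) = 33 + W
(o(n, -4) + Z(-61))*(-3426 + 3395) = (-2*(-38) + (33 - 61))*(-3426 + 3395) = (76 - 28)*(-31) = 48*(-31) = -1488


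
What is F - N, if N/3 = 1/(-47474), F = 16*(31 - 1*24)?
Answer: 5317091/47474 ≈ 112.00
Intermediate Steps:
F = 112 (F = 16*(31 - 24) = 16*7 = 112)
N = -3/47474 (N = 3/(-47474) = 3*(-1/47474) = -3/47474 ≈ -6.3192e-5)
F - N = 112 - 1*(-3/47474) = 112 + 3/47474 = 5317091/47474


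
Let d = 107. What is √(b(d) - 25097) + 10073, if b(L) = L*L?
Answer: 10073 + 4*I*√853 ≈ 10073.0 + 116.82*I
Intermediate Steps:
b(L) = L²
√(b(d) - 25097) + 10073 = √(107² - 25097) + 10073 = √(11449 - 25097) + 10073 = √(-13648) + 10073 = 4*I*√853 + 10073 = 10073 + 4*I*√853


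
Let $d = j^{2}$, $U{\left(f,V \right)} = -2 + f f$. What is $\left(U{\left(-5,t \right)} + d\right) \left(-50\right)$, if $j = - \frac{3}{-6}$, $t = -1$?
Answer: $- \frac{2325}{2} \approx -1162.5$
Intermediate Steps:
$j = \frac{1}{2}$ ($j = \left(-3\right) \left(- \frac{1}{6}\right) = \frac{1}{2} \approx 0.5$)
$U{\left(f,V \right)} = -2 + f^{2}$
$d = \frac{1}{4}$ ($d = \left(\frac{1}{2}\right)^{2} = \frac{1}{4} \approx 0.25$)
$\left(U{\left(-5,t \right)} + d\right) \left(-50\right) = \left(\left(-2 + \left(-5\right)^{2}\right) + \frac{1}{4}\right) \left(-50\right) = \left(\left(-2 + 25\right) + \frac{1}{4}\right) \left(-50\right) = \left(23 + \frac{1}{4}\right) \left(-50\right) = \frac{93}{4} \left(-50\right) = - \frac{2325}{2}$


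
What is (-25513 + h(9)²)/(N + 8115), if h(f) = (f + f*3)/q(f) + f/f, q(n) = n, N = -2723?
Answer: -1593/337 ≈ -4.7270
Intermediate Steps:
h(f) = 5 (h(f) = (f + f*3)/f + f/f = (f + 3*f)/f + 1 = (4*f)/f + 1 = 4 + 1 = 5)
(-25513 + h(9)²)/(N + 8115) = (-25513 + 5²)/(-2723 + 8115) = (-25513 + 25)/5392 = -25488*1/5392 = -1593/337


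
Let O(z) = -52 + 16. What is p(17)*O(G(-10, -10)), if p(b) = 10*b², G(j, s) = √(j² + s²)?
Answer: -104040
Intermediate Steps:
O(z) = -36
p(17)*O(G(-10, -10)) = (10*17²)*(-36) = (10*289)*(-36) = 2890*(-36) = -104040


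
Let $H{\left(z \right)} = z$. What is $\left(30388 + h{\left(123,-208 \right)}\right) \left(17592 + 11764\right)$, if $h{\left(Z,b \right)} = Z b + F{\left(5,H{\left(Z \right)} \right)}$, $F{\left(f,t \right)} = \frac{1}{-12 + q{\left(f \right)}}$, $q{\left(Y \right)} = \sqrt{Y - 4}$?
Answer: $\frac{1551259108}{11} \approx 1.4102 \cdot 10^{8}$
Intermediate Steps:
$q{\left(Y \right)} = \sqrt{-4 + Y}$
$F{\left(f,t \right)} = \frac{1}{-12 + \sqrt{-4 + f}}$
$h{\left(Z,b \right)} = - \frac{1}{11} + Z b$ ($h{\left(Z,b \right)} = Z b + \frac{1}{-12 + \sqrt{-4 + 5}} = Z b + \frac{1}{-12 + \sqrt{1}} = Z b + \frac{1}{-12 + 1} = Z b + \frac{1}{-11} = Z b - \frac{1}{11} = - \frac{1}{11} + Z b$)
$\left(30388 + h{\left(123,-208 \right)}\right) \left(17592 + 11764\right) = \left(30388 + \left(- \frac{1}{11} + 123 \left(-208\right)\right)\right) \left(17592 + 11764\right) = \left(30388 - \frac{281425}{11}\right) 29356 = \frac{52843}{11} \cdot 29356 = \frac{1551259108}{11}$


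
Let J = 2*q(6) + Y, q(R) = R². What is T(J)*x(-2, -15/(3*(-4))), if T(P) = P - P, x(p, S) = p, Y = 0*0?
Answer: 0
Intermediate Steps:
Y = 0
J = 72 (J = 2*6² + 0 = 2*36 + 0 = 72 + 0 = 72)
T(P) = 0
T(J)*x(-2, -15/(3*(-4))) = 0*(-2) = 0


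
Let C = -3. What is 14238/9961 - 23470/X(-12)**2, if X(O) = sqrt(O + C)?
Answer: 6685664/4269 ≈ 1566.1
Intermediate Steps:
X(O) = sqrt(-3 + O) (X(O) = sqrt(O - 3) = sqrt(-3 + O))
14238/9961 - 23470/X(-12)**2 = 14238/9961 - 23470/(-3 - 12) = 14238*(1/9961) - 23470/((sqrt(-15))**2) = 2034/1423 - 23470/((I*sqrt(15))**2) = 2034/1423 - 23470/(-15) = 2034/1423 - 23470*(-1/15) = 2034/1423 + 4694/3 = 6685664/4269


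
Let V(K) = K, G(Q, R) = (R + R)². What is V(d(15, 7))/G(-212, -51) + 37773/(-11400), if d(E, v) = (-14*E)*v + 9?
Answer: -11379047/3294600 ≈ -3.4538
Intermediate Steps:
d(E, v) = 9 - 14*E*v (d(E, v) = -14*E*v + 9 = 9 - 14*E*v)
G(Q, R) = 4*R² (G(Q, R) = (2*R)² = 4*R²)
V(d(15, 7))/G(-212, -51) + 37773/(-11400) = (9 - 14*15*7)/((4*(-51)²)) + 37773/(-11400) = (9 - 1470)/((4*2601)) + 37773*(-1/11400) = -1461/10404 - 12591/3800 = -1461*1/10404 - 12591/3800 = -487/3468 - 12591/3800 = -11379047/3294600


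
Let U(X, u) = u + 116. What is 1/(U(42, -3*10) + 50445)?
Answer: 1/50531 ≈ 1.9790e-5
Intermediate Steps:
U(X, u) = 116 + u
1/(U(42, -3*10) + 50445) = 1/((116 - 3*10) + 50445) = 1/((116 - 30) + 50445) = 1/(86 + 50445) = 1/50531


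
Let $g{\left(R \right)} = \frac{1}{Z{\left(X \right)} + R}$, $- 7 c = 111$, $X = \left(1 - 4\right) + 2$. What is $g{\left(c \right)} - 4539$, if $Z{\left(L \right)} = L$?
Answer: $- \frac{535609}{118} \approx -4539.1$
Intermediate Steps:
$X = -1$ ($X = -3 + 2 = -1$)
$c = - \frac{111}{7}$ ($c = \left(- \frac{1}{7}\right) 111 = - \frac{111}{7} \approx -15.857$)
$g{\left(R \right)} = \frac{1}{-1 + R}$
$g{\left(c \right)} - 4539 = \frac{1}{-1 - \frac{111}{7}} - 4539 = \frac{1}{- \frac{118}{7}} - 4539 = - \frac{7}{118} - 4539 = - \frac{535609}{118}$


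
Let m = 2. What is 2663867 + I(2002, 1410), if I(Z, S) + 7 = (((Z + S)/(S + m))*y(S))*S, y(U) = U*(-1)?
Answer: -755506720/353 ≈ -2.1402e+6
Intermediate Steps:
y(U) = -U
I(Z, S) = -7 - S**2*(S + Z)/(2 + S) (I(Z, S) = -7 + (((Z + S)/(S + 2))*(-S))*S = -7 + (((S + Z)/(2 + S))*(-S))*S = -7 + (-S*(S + Z)/(2 + S))*S = -7 - S**2*(S + Z)/(2 + S))
2663867 + I(2002, 1410) = 2663867 + (-14 - 1*1410**3 - 7*1410 - 1*2002*1410**2)/(2 + 1410) = 2663867 + (-14 - 1*2803221000 - 9870 - 1*2002*1988100)/1412 = 2663867 + (-14 - 2803221000 - 9870 - 3980176200)/1412 = 2663867 + (1/1412)*(-6783407084) = 2663867 - 1695851771/353 = -755506720/353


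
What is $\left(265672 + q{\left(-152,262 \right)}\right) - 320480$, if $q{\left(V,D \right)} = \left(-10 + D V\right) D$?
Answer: $-10491316$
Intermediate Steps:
$q{\left(V,D \right)} = D \left(-10 + D V\right)$
$\left(265672 + q{\left(-152,262 \right)}\right) - 320480 = \left(265672 + 262 \left(-10 + 262 \left(-152\right)\right)\right) - 320480 = \left(265672 + 262 \left(-10 - 39824\right)\right) - 320480 = \left(265672 + 262 \left(-39834\right)\right) - 320480 = \left(265672 - 10436508\right) - 320480 = -10170836 - 320480 = -10491316$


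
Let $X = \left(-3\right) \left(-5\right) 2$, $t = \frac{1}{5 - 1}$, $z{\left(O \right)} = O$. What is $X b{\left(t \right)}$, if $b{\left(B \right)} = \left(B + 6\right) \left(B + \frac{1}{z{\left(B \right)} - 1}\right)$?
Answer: $- \frac{1625}{8} \approx -203.13$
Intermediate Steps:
$t = \frac{1}{4} \approx 0.25$
$X = 30$ ($X = 15 \cdot 2 = 30$)
$b{\left(B \right)} = \left(6 + B\right) \left(B + \frac{1}{-1 + B}\right)$ ($b{\left(B \right)} = \left(B + 6\right) \left(B + \frac{1}{B - 1}\right) = \left(6 + B\right) \left(B + \frac{1}{-1 + B}\right)$)
$X b{\left(t \right)} = 30 \frac{6 + \left(\frac{1}{4}\right)^{3} - \frac{5}{4} + \frac{5}{16}}{-1 + \frac{1}{4}} = 30 \frac{6 + \frac{1}{64} - \frac{5}{4} + 5 \cdot \frac{1}{16}}{- \frac{3}{4}} = 30 \left(- \frac{4 \left(6 + \frac{1}{64} - \frac{5}{4} + \frac{5}{16}\right)}{3}\right) = 30 \left(\left(- \frac{4}{3}\right) \frac{325}{64}\right) = 30 \left(- \frac{325}{48}\right) = - \frac{1625}{8}$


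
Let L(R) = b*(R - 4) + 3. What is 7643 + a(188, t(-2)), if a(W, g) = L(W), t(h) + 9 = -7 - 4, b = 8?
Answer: 9118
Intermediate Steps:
t(h) = -20 (t(h) = -9 + (-7 - 4) = -9 - 11 = -20)
L(R) = -29 + 8*R (L(R) = 8*(R - 4) + 3 = 8*(-4 + R) + 3 = (-32 + 8*R) + 3 = -29 + 8*R)
a(W, g) = -29 + 8*W
7643 + a(188, t(-2)) = 7643 + (-29 + 8*188) = 7643 + (-29 + 1504) = 7643 + 1475 = 9118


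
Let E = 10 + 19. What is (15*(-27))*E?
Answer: -11745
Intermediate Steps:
E = 29
(15*(-27))*E = (15*(-27))*29 = -405*29 = -11745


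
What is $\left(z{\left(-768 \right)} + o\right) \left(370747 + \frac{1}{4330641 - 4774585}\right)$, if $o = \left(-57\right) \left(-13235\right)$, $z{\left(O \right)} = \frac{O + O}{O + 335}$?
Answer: $\frac{53764371844482639357}{192227752} \approx 2.7969 \cdot 10^{11}$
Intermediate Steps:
$z{\left(O \right)} = \frac{2 O}{335 + O}$
$o = 754395$
$\left(z{\left(-768 \right)} + o\right) \left(370747 + \frac{1}{4330641 - 4774585}\right) = \left(2 \left(-768\right) \frac{1}{335 - 768} + 754395\right) \left(370747 + \frac{1}{4330641 - 4774585}\right) = \left(2 \left(-768\right) \frac{1}{-433} + 754395\right) \left(370747 + \frac{1}{-443944}\right) = \left(2 \left(-768\right) \left(- \frac{1}{433}\right) + 754395\right) \left(370747 - \frac{1}{443944}\right) = \left(\frac{1536}{433} + 754395\right) \frac{164590906167}{443944} = \frac{326654571}{433} \cdot \frac{164590906167}{443944} = \frac{53764371844482639357}{192227752}$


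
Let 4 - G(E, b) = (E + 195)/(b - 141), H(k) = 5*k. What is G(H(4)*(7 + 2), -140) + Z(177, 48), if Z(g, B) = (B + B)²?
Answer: 2591195/281 ≈ 9221.3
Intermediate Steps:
Z(g, B) = 4*B² (Z(g, B) = (2*B)² = 4*B²)
G(E, b) = 4 - (195 + E)/(-141 + b) (G(E, b) = 4 - (E + 195)/(b - 141) = 4 - (195 + E)/(-141 + b))
G(H(4)*(7 + 2), -140) + Z(177, 48) = (-759 - 5*4*(7 + 2) + 4*(-140))/(-141 - 140) + 4*48² = (-759 - 20*9 - 560)/(-281) + 4*2304 = -(-759 - 1*180 - 560)/281 + 9216 = -(-759 - 180 - 560)/281 + 9216 = -1/281*(-1499) + 9216 = 1499/281 + 9216 = 2591195/281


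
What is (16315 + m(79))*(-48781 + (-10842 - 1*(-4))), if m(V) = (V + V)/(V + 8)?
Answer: -28210975499/29 ≈ -9.7279e+8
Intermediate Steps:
m(V) = 2*V/(8 + V) (m(V) = (2*V)/(8 + V) = 2*V/(8 + V))
(16315 + m(79))*(-48781 + (-10842 - 1*(-4))) = (16315 + 2*79/(8 + 79))*(-48781 + (-10842 - 1*(-4))) = (16315 + 2*79/87)*(-48781 + (-10842 + 4)) = (16315 + 2*79*(1/87))*(-48781 - 10838) = (16315 + 158/87)*(-59619) = (1419563/87)*(-59619) = -28210975499/29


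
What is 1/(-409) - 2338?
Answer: -956243/409 ≈ -2338.0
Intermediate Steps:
1/(-409) - 2338 = -1/409 - 2338 = -956243/409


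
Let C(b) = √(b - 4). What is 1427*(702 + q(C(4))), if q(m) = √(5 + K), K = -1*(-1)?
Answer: 1001754 + 1427*√6 ≈ 1.0052e+6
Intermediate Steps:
K = 1
C(b) = √(-4 + b)
q(m) = √6 (q(m) = √(5 + 1) = √6)
1427*(702 + q(C(4))) = 1427*(702 + √6) = 1001754 + 1427*√6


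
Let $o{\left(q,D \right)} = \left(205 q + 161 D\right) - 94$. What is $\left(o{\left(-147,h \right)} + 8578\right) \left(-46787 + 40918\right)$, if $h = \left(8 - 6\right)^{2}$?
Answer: $123290083$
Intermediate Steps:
$h = 4$ ($h = 2^{2} = 4$)
$o{\left(q,D \right)} = -94 + 161 D + 205 q$ ($o{\left(q,D \right)} = \left(161 D + 205 q\right) - 94 = -94 + 161 D + 205 q$)
$\left(o{\left(-147,h \right)} + 8578\right) \left(-46787 + 40918\right) = \left(\left(-94 + 161 \cdot 4 + 205 \left(-147\right)\right) + 8578\right) \left(-46787 + 40918\right) = \left(\left(-94 + 644 - 30135\right) + 8578\right) \left(-5869\right) = \left(-29585 + 8578\right) \left(-5869\right) = \left(-21007\right) \left(-5869\right) = 123290083$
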